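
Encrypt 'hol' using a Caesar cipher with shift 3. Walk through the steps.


Shift each letter by 3: h -> k, o -> r, l -> o. Result: 'kro'.

kro


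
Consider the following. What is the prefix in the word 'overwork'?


The word 'overwork' = 'over' (prefix) + 'work' (root). The prefix is 'over'.

over


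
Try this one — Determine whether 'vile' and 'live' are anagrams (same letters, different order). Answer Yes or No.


Sorted letters of 'vile': 'eilv'
Sorted letters of 'live': 'eilv'
They match.

Yes


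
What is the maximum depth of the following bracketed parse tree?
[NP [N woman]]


Count bracket nesting levels:
'[' at pos 0: depth = 1
'[' at pos 4: depth = 2
Maximum depth reached: 2

2


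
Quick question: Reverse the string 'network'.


Reverse 'network' character by character: 'krowten'.

krowten


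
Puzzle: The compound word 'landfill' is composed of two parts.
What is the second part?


Split 'landfill' into 'land' + 'fill'. The second part is 'fill'.

fill


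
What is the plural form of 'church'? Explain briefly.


Apply rule: Add -es (sibilant/fricative ending). 'church' becomes 'churches'.

churches


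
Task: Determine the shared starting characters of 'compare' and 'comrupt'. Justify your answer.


Compare from the start: 3 characters match: 'com'. Mismatch at position 4: 'p' vs 'r'.

com


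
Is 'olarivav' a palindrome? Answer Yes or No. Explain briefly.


Forward: 'olarivav'
Reversed: 'vaviralo'
They differ.

No


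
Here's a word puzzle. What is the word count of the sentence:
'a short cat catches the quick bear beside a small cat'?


Split into words: a | short | cat | catches | the | quick | bear | beside | a | small | cat = 11 words.

11


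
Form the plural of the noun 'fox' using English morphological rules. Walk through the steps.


Apply rule: Add -es (sibilant/fricative ending). 'fox' becomes 'foxes'.

foxes


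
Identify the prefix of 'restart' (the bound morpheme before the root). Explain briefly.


The word 'restart' = 're' (prefix) + 'start' (root). The prefix is 're'.

re


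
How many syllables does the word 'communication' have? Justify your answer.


Break 'communication' into syllables: com-mu-ni-ca-tion -> com | mu | ni | ca | tion = 5 syllables

5 syllables


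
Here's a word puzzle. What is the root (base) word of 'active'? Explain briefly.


Remove suffix '-ive' from 'active' to get root 'act'.

act


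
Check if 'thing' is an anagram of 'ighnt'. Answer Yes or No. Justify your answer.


Sorted letters of 'thing': 'ghint'
Sorted letters of 'ighnt': 'ghint'
They match.

Yes


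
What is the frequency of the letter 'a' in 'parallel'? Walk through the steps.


Letter 'a' in 'parallel': found at position(s) 2, 4 = 2 occurrence(s).

2


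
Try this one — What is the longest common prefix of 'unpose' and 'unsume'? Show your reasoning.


Compare from the start: 2 characters match: 'un'. Mismatch at position 3: 'p' vs 's'.

un


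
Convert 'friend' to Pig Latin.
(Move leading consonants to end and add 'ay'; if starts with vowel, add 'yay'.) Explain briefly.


'friend': move consonant cluster 'fr' to end and add 'ay': 'iendfray'.

iendfray


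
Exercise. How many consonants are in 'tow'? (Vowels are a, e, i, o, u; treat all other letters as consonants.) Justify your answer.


Consonants in 'tow': t, w = 2 consonants.

2


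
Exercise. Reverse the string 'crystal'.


Reverse 'crystal' character by character: 'latsyrc'.

latsyrc


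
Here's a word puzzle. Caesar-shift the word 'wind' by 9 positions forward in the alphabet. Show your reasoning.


Shift each letter by 9: w -> f, i -> r, n -> w, d -> m. Result: 'frwm'.

frwm


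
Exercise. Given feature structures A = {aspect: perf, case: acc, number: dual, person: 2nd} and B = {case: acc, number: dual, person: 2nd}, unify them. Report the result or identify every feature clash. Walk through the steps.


Compare features:
aspect: A=perf vs B=_ -> unified: perf
case: A=acc vs B=acc -> unified: acc
number: A=dual vs B=dual -> unified: dual
person: A=2nd vs B=2nd -> unified: 2nd
No clashes found.

Unified: {aspect: perf, case: acc, number: dual, person: 2nd}


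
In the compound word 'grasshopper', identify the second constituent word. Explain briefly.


Split 'grasshopper' into 'grass' + 'hopper'. The second part is 'hopper'.

hopper


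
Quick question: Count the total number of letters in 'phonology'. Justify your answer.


Spell out 'phonology' and number each letter: p(1), h(2), o(3), n(4), o(5), l(6), o(7), g(8), y(9). Total: 9 letters.

9


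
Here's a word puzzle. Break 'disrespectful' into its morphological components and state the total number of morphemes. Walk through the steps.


Step 1: Identify prefix: 'dis' (meaning: not/apart)
Step 2: Identify root: 'respect'
Step 3: Identify suffix(es): 'ful'
Decomposition: dis- (prefix: not/apart) + respect (root) + -ful (suffix: full of)
Total morphemes: 3

3 morphemes (dis- (prefix: not/apart) + respect (root) + -ful (suffix: full of))


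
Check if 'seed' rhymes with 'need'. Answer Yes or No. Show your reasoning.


Rime (stressed vowel + following sounds) of 'seed': -eed = /iːd/
Rime of 'need': -eed = /iːd/
/iːd/ and /iːd/ are the same ending sound, so the words rhyme.

Yes


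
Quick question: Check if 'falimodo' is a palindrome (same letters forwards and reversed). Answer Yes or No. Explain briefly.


Forward: 'falimodo'
Reversed: 'odomilaf'
They differ.

No


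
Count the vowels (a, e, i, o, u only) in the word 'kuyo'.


Vowels in 'kuyo': u, o = 2 vowels.

2


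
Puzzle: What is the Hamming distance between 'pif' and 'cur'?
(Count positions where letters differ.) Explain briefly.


Alignment:
Position 1: 'p' vs 'c' = DIFFER
Position 2: 'i' vs 'u' = DIFFER
Position 3: 'f' vs 'r' = DIFFER
Total differences: 3

3


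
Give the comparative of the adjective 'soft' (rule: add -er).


Apply comparative formation (add -er): 'soft' -> 'softer'.

softer


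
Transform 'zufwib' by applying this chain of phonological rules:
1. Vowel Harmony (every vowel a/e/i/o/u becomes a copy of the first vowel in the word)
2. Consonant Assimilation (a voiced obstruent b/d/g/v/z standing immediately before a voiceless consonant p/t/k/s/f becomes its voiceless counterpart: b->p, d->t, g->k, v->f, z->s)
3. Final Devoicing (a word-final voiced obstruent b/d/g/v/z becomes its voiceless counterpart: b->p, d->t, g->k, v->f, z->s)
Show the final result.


Starting form: 'zufwib'
Rule 1: Vowel Harmony: all vowels become 'u' (matching first vowel). 'zufwib' -> 'zufwub'
Rule 2: Consonant Assimilation: no voiced obstruent (b/d/g/v/z) stands immediately before a voiceless consonant (p/t/k/s/f). No change.
Rule 3: Final Devoicing: word-final voiced obstruent 'b' becomes voiceless 'p'. 'zufwub' -> 'zufwup'
Final form: 'zufwup'

zufwup


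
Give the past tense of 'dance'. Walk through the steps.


Apply rule: Add -d (word ends in -e). 'dance' becomes 'danced'.

danced


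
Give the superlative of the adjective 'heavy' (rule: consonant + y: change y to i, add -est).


Apply superlative formation (consonant + y: change y to i, add -est): 'heavy' -> 'heaviest'.

heaviest


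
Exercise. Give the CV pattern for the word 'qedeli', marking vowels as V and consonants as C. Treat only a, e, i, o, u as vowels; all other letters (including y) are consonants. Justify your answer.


Letter mapping: q = C, e = V, d = C, e = V, l = C, i = V.

CVCVCV


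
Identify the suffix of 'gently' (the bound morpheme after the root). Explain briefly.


The word 'gently' = 'gentle' (root) + '-ly' (suffix). The suffix is '-ly'.

ly


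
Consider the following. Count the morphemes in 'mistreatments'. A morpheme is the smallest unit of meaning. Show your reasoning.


Decomposition: mis- (prefix) + treat (root) + -ment (suffix) + -s (plural) = 4 morpheme(s)

4 morphemes


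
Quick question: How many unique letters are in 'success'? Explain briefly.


Unique letters in 'success': {c, e, s, u} = 4 distinct letters.

4


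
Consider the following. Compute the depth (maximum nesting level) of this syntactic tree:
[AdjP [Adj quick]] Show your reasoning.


Count bracket nesting levels:
'[' at pos 0: depth = 1
'[' at pos 6: depth = 2
Maximum depth reached: 2

2


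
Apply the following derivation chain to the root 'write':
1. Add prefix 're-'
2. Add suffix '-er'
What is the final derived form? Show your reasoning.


Step 1: Add prefix 're-' to 'write' = 'rewrite'
Step 2: Add suffix '-er' to 'rewrite' = 'rewriter'

rewriter


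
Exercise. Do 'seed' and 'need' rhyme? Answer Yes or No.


Rime (stressed vowel + following sounds) of 'seed': -eed = /iːd/
Rime of 'need': -eed = /iːd/
/iːd/ and /iːd/ are the same ending sound, so the words rhyme.

Yes


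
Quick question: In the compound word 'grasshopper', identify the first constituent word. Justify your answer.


Split 'grasshopper' into 'grass' + 'hopper'. The first part is 'grass'.

grass


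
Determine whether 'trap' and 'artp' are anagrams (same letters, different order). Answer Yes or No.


Sorted letters of 'trap': 'aprt'
Sorted letters of 'artp': 'aprt'
They match.

Yes


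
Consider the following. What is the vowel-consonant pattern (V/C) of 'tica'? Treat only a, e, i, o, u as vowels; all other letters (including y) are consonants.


Letter mapping: t = C, i = V, c = C, a = V.

CVCV


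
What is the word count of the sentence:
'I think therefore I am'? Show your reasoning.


Split into words: I | think | therefore | I | am = 5 words.

5


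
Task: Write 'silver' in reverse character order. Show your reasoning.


Reverse 'silver' character by character: 'revlis'.

revlis


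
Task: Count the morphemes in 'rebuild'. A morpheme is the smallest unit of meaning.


Decomposition: re- (prefix) + build (root) = 2 morpheme(s)

2 morphemes


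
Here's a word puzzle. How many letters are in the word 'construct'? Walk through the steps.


Spell out 'construct' and number each letter: c(1), o(2), n(3), s(4), t(5), r(6), u(7), c(8), t(9). Total: 9 letters.

9


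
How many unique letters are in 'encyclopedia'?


Unique letters in 'encyclopedia': {a, c, d, e, i, l, n, o, p, y} = 10 distinct letters.

10


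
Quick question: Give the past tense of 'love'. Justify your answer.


Apply rule: Add -d (word ends in -e). 'love' becomes 'loved'.

loved


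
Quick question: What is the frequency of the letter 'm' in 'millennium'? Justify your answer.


Letter 'm' in 'millennium': found at position(s) 1, 10 = 2 occurrence(s).

2


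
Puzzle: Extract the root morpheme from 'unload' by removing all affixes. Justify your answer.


Remove prefix 'un' from 'unload' to get root 'load'.

load


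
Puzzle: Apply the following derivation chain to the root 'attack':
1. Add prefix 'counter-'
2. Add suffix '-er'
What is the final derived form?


Step 1: Add prefix 'counter-' to 'attack' = 'counterattack'
Step 2: Add suffix '-er' to 'counterattack' = 'counterattacker'

counterattacker


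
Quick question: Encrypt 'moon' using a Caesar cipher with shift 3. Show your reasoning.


Shift each letter by 3: m -> p, o -> r, o -> r, n -> q. Result: 'prrq'.

prrq


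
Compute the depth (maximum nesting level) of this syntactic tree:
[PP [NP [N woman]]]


Count bracket nesting levels:
'[' at pos 0: depth = 1
'[' at pos 4: depth = 2
'[' at pos 8: depth = 3
Maximum depth reached: 3

3


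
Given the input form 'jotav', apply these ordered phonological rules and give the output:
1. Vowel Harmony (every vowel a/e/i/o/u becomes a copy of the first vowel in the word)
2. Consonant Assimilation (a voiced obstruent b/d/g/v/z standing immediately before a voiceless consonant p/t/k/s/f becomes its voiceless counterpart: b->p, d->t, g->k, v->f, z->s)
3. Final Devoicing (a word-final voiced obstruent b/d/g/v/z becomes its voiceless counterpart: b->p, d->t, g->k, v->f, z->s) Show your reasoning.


Starting form: 'jotav'
Rule 1: Vowel Harmony: all vowels become 'o' (matching first vowel). 'jotav' -> 'jotov'
Rule 2: Consonant Assimilation: no voiced obstruent (b/d/g/v/z) stands immediately before a voiceless consonant (p/t/k/s/f). No change.
Rule 3: Final Devoicing: word-final voiced obstruent 'v' becomes voiceless 'f'. 'jotov' -> 'jotof'
Final form: 'jotof'

jotof


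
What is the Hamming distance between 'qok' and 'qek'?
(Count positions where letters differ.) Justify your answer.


Alignment:
Position 1: 'q' vs 'q' = match
Position 2: 'o' vs 'e' = DIFFER
Position 3: 'k' vs 'k' = match
Total differences: 1

1


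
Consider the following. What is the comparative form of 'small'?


Apply comparative formation (add -er): 'small' -> 'smaller'.

smaller


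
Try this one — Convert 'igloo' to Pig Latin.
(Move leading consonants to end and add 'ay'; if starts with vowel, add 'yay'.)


'igloo' starts with a vowel, so add 'yay': 'iglooyay'.

iglooyay


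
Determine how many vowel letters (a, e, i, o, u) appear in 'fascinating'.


Vowels in 'fascinating': a, i, a, i = 4 vowels.

4


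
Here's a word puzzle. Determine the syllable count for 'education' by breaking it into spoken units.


Break 'education' into syllables: ed-u-ca-tion -> ed | u | ca | tion = 4 syllables

4 syllables


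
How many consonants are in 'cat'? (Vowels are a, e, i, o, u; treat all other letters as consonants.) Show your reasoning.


Consonants in 'cat': c, t = 2 consonants.

2


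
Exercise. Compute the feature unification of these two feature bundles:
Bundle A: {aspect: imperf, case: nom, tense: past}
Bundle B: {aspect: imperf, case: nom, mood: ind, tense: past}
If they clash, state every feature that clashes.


Compare features:
aspect: A=imperf vs B=imperf -> unified: imperf
case: A=nom vs B=nom -> unified: nom
mood: A=_ vs B=ind -> unified: ind
tense: A=past vs B=past -> unified: past
No clashes found.

Unified: {aspect: imperf, case: nom, mood: ind, tense: past}


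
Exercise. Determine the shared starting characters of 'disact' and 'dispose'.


Compare from the start: 3 characters match: 'dis'. Mismatch at position 4: 'a' vs 'p'.

dis


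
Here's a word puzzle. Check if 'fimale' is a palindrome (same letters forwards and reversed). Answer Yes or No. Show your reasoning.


Forward: 'fimale'
Reversed: 'elamif'
They differ.

No


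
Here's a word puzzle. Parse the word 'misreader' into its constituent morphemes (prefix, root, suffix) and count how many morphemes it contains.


Step 1: Identify prefix: 'mis' (meaning: wrongly)
Step 2: Identify root: 'read'
Step 3: Identify suffix(es): 'er'
Decomposition: mis- (prefix: wrongly) + read (root) + -er (suffix: one who)
Total morphemes: 3

3 morphemes (mis- (prefix: wrongly) + read (root) + -er (suffix: one who))


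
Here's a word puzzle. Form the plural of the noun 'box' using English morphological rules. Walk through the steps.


Apply rule: Add -es (sibilant/fricative ending). 'box' becomes 'boxes'.

boxes


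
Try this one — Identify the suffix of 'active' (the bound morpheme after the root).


The word 'active' = 'act' (root) + '-ive' (suffix). The suffix is '-ive'.

ive


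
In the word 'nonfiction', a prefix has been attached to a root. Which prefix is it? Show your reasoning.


The word 'nonfiction' = 'non' (prefix) + 'fiction' (root). The prefix is 'non'.

non


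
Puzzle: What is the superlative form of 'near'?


Apply superlative formation (add -est): 'near' -> 'nearest'.

nearest


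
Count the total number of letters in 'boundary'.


Spell out 'boundary' and number each letter: b(1), o(2), u(3), n(4), d(5), a(6), r(7), y(8). Total: 8 letters.

8


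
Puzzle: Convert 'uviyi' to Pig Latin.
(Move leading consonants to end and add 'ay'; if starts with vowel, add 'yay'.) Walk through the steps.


'uviyi' starts with a vowel, so add 'yay': 'uviyiyay'.

uviyiyay


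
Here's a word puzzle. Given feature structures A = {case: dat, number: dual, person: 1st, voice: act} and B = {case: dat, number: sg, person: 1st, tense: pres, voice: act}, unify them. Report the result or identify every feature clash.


Compare features:
case: A=dat vs B=dat -> unified: dat
number: A=dual vs B=sg -> CLASH
person: A=1st vs B=1st -> unified: 1st
tense: A=_ vs B=pres -> unified: pres
voice: A=act vs B=act -> unified: act
Clash detected on feature 'number' (dual vs sg); unification fails.

CLASH on 'number' (dual vs sg)


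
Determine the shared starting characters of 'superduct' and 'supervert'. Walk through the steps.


Compare from the start: 5 characters match: 'super'. Mismatch at position 6: 'd' vs 'v'.

super


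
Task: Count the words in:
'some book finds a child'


Split into words: some | book | finds | a | child = 5 words.

5


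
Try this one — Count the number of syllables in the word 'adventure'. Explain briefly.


Break 'adventure' into syllables: ad-ven-ture -> ad | ven | ture = 3 syllables

3 syllables


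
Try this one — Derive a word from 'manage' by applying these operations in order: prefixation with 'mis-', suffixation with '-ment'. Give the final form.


Step 1: Add prefix 'mis-' to 'manage' = 'mismanage'
Step 2: Add suffix '-ment' to 'mismanage' = 'mismanagement'

mismanagement


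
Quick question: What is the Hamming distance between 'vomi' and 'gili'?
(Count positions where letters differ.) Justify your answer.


Alignment:
Position 1: 'v' vs 'g' = DIFFER
Position 2: 'o' vs 'i' = DIFFER
Position 3: 'm' vs 'l' = DIFFER
Position 4: 'i' vs 'i' = match
Total differences: 3

3


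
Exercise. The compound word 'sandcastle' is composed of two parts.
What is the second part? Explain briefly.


Split 'sandcastle' into 'sand' + 'castle'. The second part is 'castle'.

castle


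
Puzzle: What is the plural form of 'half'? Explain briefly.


Apply rule: Change -f to -ves. 'half' becomes 'halves'.

halves


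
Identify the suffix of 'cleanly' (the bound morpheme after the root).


The word 'cleanly' = 'clean' (root) + '-ly' (suffix). The suffix is '-ly'.

ly


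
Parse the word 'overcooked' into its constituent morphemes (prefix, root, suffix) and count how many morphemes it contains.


Step 1: Identify prefix: 'over' (meaning: excessively)
Step 2: Identify root: 'cook'
Step 3: Identify suffix(es): 'ed'
Decomposition: over- (prefix: excessively) + cook (root) + -ed (suffix: past)
Total morphemes: 3

3 morphemes (over- (prefix: excessively) + cook (root) + -ed (suffix: past))


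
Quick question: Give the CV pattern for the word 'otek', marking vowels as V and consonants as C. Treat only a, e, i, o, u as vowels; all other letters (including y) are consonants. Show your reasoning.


Letter mapping: o = V, t = C, e = V, k = C.

VCVC


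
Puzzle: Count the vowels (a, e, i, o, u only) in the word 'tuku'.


Vowels in 'tuku': u, u = 2 vowels.

2


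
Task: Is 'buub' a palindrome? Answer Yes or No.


Forward: 'buub'
Reversed: 'buub'
They are identical.

Yes


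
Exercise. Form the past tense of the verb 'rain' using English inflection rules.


Apply rule: Add -ed. 'rain' becomes 'rained'.

rained


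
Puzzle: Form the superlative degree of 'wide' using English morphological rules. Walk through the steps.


Apply superlative formation (ends in e: add -st): 'wide' -> 'widest'.

widest


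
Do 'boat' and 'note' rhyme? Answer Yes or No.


Rime (stressed vowel + following sounds) of 'boat': -oat = /oʊt/
Rime of 'note': -ote = /oʊt/
/oʊt/ and /oʊt/ are the same ending sound, so the words rhyme.

Yes


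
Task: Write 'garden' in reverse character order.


Reverse 'garden' character by character: 'nedrag'.

nedrag


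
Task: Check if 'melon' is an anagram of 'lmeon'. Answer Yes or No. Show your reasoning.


Sorted letters of 'melon': 'elmno'
Sorted letters of 'lmeon': 'elmno'
They match.

Yes


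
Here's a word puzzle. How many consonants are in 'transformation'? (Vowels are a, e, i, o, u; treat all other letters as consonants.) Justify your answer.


Consonants in 'transformation': t, r, n, s, f, r, m, t, n = 9 consonants.

9


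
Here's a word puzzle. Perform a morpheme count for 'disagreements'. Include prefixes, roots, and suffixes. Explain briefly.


Decomposition: dis- (prefix) + agree (root) + -ment (suffix) + -s (plural) = 4 morpheme(s)

4 morphemes


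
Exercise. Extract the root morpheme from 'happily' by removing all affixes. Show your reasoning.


Remove suffix '-ly' from 'happily' to get root 'happy'.

happy


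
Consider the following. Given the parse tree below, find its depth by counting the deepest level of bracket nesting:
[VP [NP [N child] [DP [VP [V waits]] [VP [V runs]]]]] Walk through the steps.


Count bracket nesting levels:
'[' at pos 0: depth = 1
'[' at pos 4: depth = 2
'[' at pos 8: depth = 3
'[' at pos 18: depth = 3
'[' at pos 22: depth = 4
'[' at pos 26: depth = 5
'[' at pos 37: depth = 4
'[' at pos 41: depth = 5
Maximum depth reached: 5

5


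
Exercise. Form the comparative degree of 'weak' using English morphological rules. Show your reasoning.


Apply comparative formation (add -er): 'weak' -> 'weaker'.

weaker


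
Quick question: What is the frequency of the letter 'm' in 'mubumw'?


Letter 'm' in 'mubumw': found at position(s) 1, 5 = 2 occurrence(s).

2


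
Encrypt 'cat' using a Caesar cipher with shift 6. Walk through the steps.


Shift each letter by 6: c -> i, a -> g, t -> z. Result: 'igz'.

igz


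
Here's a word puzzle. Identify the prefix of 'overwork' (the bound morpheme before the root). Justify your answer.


The word 'overwork' = 'over' (prefix) + 'work' (root). The prefix is 'over'.

over


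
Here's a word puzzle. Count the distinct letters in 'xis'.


Unique letters in 'xis': {i, s, x} = 3 distinct letters.

3


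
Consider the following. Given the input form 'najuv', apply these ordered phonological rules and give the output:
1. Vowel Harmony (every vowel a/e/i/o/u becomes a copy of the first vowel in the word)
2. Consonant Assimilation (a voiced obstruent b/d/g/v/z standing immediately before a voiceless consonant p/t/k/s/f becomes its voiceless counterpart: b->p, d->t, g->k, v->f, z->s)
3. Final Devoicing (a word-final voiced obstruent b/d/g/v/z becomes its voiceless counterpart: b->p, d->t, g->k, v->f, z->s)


Starting form: 'najuv'
Rule 1: Vowel Harmony: all vowels become 'a' (matching first vowel). 'najuv' -> 'najav'
Rule 2: Consonant Assimilation: no voiced obstruent (b/d/g/v/z) stands immediately before a voiceless consonant (p/t/k/s/f). No change.
Rule 3: Final Devoicing: word-final voiced obstruent 'v' becomes voiceless 'f'. 'najav' -> 'najaf'
Final form: 'najaf'

najaf


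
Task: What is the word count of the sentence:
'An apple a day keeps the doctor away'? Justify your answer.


Split into words: An | apple | a | day | keeps | the | doctor | away = 8 words.

8


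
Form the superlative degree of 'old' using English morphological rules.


Apply superlative formation (add -est): 'old' -> 'oldest'.

oldest


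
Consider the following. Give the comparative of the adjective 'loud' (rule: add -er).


Apply comparative formation (add -er): 'loud' -> 'louder'.

louder


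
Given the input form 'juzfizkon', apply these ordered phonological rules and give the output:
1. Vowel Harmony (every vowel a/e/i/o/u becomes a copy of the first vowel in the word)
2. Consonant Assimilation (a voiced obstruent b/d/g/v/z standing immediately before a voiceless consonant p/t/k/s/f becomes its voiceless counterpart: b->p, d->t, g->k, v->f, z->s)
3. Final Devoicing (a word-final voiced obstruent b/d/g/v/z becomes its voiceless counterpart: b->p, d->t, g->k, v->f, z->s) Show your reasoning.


Starting form: 'juzfizkon'
Rule 1: Vowel Harmony: all vowels become 'u' (matching first vowel). 'juzfizkon' -> 'juzfuzkun'
Rule 2: Consonant Assimilation: voiced obstruent before voiceless consonant becomes voiceless ('zf' -> 'sf', 'zk' -> 'sk'). 'juzfuzkun' -> 'jusfuskun'
Rule 3: Final Devoicing: final consonant 'n' is not one of the voiced obstruents b/d/g/v/z. No change.
Final form: 'jusfuskun'

jusfuskun


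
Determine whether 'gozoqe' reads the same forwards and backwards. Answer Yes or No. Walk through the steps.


Forward: 'gozoqe'
Reversed: 'eqozog'
They differ.

No


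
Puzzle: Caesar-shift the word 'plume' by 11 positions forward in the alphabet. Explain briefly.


Shift each letter by 11: p -> a, l -> w, u -> f, m -> x, e -> p. Result: 'awfxp'.

awfxp


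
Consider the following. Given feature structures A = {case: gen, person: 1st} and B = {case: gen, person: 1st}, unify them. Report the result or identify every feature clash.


Compare features:
case: A=gen vs B=gen -> unified: gen
person: A=1st vs B=1st -> unified: 1st
No clashes found.

Unified: {case: gen, person: 1st}


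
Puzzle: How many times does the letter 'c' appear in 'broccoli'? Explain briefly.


Letter 'c' in 'broccoli': found at position(s) 4, 5 = 2 occurrence(s).

2


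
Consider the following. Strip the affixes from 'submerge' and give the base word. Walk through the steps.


Remove prefix 'sub' from 'submerge' to get root 'merge'.

merge


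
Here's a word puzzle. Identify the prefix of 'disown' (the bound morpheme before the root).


The word 'disown' = 'dis' (prefix) + 'own' (root). The prefix is 'dis'.

dis


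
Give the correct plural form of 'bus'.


Apply rule: Add -es (sibilant/fricative ending). 'bus' becomes 'buses'.

buses


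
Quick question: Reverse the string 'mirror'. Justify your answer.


Reverse 'mirror' character by character: 'rorrim'.

rorrim


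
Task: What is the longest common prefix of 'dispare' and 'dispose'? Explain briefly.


Compare from the start: 4 characters match: 'disp'. Mismatch at position 5: 'a' vs 'o'.

disp


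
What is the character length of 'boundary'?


Spell out 'boundary' and number each letter: b(1), o(2), u(3), n(4), d(5), a(6), r(7), y(8). Total: 8 letters.

8


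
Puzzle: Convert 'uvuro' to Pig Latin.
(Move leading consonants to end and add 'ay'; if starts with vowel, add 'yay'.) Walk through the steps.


'uvuro' starts with a vowel, so add 'yay': 'uvuroyay'.

uvuroyay


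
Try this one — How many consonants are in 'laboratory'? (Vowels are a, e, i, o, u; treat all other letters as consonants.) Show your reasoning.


Consonants in 'laboratory': l, b, r, t, r, y = 6 consonants.

6


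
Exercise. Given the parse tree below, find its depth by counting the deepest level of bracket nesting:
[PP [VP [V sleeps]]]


Count bracket nesting levels:
'[' at pos 0: depth = 1
'[' at pos 4: depth = 2
'[' at pos 8: depth = 3
Maximum depth reached: 3

3


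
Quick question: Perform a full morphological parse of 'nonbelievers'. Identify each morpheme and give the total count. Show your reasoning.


Step 1: Identify prefix: 'non' (meaning: not)
Step 2: Identify root: 'believe'
Step 3: Identify suffix(es): 'er, s'
Decomposition: non- (prefix: not) + believe (root) + -er (suffix: one who) + -s (plural)
Total morphemes: 4

4 morphemes (non- (prefix: not) + believe (root) + -er (suffix: one who) + -s (plural))


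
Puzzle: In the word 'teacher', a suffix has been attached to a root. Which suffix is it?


The word 'teacher' = 'teach' (root) + '-er' (suffix). The suffix is '-er'.

er


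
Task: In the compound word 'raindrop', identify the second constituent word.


Split 'raindrop' into 'rain' + 'drop'. The second part is 'drop'.

drop


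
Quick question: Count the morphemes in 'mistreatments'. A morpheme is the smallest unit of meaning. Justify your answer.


Decomposition: mis- (prefix) + treat (root) + -ment (suffix) + -s (plural) = 4 morpheme(s)

4 morphemes


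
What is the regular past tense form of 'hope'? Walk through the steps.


Apply rule: Add -d (word ends in -e). 'hope' becomes 'hoped'.

hoped


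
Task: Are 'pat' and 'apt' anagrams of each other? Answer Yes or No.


Sorted letters of 'pat': 'apt'
Sorted letters of 'apt': 'apt'
They match.

Yes


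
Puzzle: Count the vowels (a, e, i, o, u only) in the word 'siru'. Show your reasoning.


Vowels in 'siru': i, u = 2 vowels.

2


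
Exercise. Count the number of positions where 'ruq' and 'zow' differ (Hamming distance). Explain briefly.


Alignment:
Position 1: 'r' vs 'z' = DIFFER
Position 2: 'u' vs 'o' = DIFFER
Position 3: 'q' vs 'w' = DIFFER
Total differences: 3

3


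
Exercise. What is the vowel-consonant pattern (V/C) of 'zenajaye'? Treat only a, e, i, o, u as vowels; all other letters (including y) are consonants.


Letter mapping: z = C, e = V, n = C, a = V, j = C, a = V, y = C, e = V.

CVCVCVCV


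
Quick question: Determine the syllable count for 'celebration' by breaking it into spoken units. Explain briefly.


Break 'celebration' into syllables: cel-e-bra-tion -> cel | e | bra | tion = 4 syllables

4 syllables


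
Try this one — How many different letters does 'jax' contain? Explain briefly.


Unique letters in 'jax': {a, j, x} = 3 distinct letters.

3


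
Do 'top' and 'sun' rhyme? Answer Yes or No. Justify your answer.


Rime (stressed vowel + following sounds) of 'top': -op = /ɒp/
Rime of 'sun': -un = /ʌn/
/ɒp/ and /ʌn/ are different ending sounds, so the words do not rhyme.

No


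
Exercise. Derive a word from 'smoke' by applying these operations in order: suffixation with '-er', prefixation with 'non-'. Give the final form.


Step 1: Add suffix '-er' to 'smoke' = 'smoker'
Step 2: Add prefix 'non-' to 'smoker' = 'nonsmoker'

nonsmoker


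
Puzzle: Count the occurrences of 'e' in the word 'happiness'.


Letter 'e' in 'happiness': found at position(s) 7 = 1 occurrence(s).

1


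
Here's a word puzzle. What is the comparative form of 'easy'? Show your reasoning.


Apply comparative formation (consonant + y: change y to i, add -er): 'easy' -> 'easier'.

easier


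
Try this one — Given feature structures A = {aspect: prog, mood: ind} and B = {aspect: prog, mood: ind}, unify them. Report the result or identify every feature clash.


Compare features:
aspect: A=prog vs B=prog -> unified: prog
mood: A=ind vs B=ind -> unified: ind
No clashes found.

Unified: {aspect: prog, mood: ind}


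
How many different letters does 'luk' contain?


Unique letters in 'luk': {k, l, u} = 3 distinct letters.

3


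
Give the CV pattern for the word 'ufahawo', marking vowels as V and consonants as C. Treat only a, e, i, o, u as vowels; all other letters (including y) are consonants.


Letter mapping: u = V, f = C, a = V, h = C, a = V, w = C, o = V.

VCVCVCV


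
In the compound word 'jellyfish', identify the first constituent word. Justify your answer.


Split 'jellyfish' into 'jelly' + 'fish'. The first part is 'jelly'.

jelly


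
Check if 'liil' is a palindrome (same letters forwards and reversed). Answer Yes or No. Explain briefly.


Forward: 'liil'
Reversed: 'liil'
They are identical.

Yes


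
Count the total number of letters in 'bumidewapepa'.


Spell out 'bumidewapepa' and number each letter: b(1), u(2), m(3), i(4), d(5), e(6), w(7), a(8), p(9), e(10), p(11), a(12). Total: 12 letters.

12


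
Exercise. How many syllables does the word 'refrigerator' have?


Break 'refrigerator' into syllables: re-frig-er-a-tor -> re | frig | er | a | tor = 5 syllables

5 syllables


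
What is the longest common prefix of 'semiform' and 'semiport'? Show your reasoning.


Compare from the start: 4 characters match: 'semi'. Mismatch at position 5: 'f' vs 'p'.

semi


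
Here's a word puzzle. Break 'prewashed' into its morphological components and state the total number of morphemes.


Step 1: Identify prefix: 'pre' (meaning: before)
Step 2: Identify root: 'wash'
Step 3: Identify suffix(es): 'ed'
Decomposition: pre- (prefix: before) + wash (root) + -ed (suffix: past)
Total morphemes: 3

3 morphemes (pre- (prefix: before) + wash (root) + -ed (suffix: past))


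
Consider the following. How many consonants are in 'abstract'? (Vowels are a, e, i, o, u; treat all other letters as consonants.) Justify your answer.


Consonants in 'abstract': b, s, t, r, c, t = 6 consonants.

6


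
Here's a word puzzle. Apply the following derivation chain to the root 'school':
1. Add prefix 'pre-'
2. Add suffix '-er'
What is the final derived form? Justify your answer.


Step 1: Add prefix 'pre-' to 'school' = 'preschool'
Step 2: Add suffix '-er' to 'preschool' = 'preschooler'

preschooler


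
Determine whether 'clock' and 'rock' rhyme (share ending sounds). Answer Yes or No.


Rime (stressed vowel + following sounds) of 'clock': -ock = /ɒk/
Rime of 'rock': -ock = /ɒk/
/ɒk/ and /ɒk/ are the same ending sound, so the words rhyme.

Yes


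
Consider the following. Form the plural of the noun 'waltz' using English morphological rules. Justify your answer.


Apply rule: Add -es (sibilant/fricative ending). 'waltz' becomes 'waltzes'.

waltzes


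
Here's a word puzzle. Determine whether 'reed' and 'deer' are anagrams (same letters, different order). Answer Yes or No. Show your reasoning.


Sorted letters of 'reed': 'deer'
Sorted letters of 'deer': 'deer'
They match.

Yes


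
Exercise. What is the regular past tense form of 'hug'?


Apply rule: Double final consonant and add -ed. 'hug' becomes 'hugged'.

hugged


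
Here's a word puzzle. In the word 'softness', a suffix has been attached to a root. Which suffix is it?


The word 'softness' = 'soft' (root) + '-ness' (suffix). The suffix is '-ness'.

ness


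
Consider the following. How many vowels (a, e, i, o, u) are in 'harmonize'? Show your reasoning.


Vowels in 'harmonize': a, o, i, e = 4 vowels.

4


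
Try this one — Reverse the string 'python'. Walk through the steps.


Reverse 'python' character by character: 'nohtyp'.

nohtyp


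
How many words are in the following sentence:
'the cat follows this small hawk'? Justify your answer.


Split into words: the | cat | follows | this | small | hawk = 6 words.

6


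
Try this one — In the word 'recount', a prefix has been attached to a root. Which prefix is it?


The word 'recount' = 're' (prefix) + 'count' (root). The prefix is 're'.

re


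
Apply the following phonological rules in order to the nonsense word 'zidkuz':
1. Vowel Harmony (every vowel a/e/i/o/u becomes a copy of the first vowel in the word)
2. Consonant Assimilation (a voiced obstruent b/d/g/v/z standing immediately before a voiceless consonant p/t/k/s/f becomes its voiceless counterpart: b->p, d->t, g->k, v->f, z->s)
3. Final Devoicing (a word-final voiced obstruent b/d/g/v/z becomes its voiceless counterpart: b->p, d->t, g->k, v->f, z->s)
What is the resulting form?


Starting form: 'zidkuz'
Rule 1: Vowel Harmony: all vowels become 'i' (matching first vowel). 'zidkuz' -> 'zidkiz'
Rule 2: Consonant Assimilation: voiced obstruent before voiceless consonant becomes voiceless ('dk' -> 'tk'). 'zidkiz' -> 'zitkiz'
Rule 3: Final Devoicing: word-final voiced obstruent 'z' becomes voiceless 's'. 'zitkiz' -> 'zitkis'
Final form: 'zitkis'

zitkis


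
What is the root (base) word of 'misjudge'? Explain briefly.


Remove prefix 'mis' from 'misjudge' to get root 'judge'.

judge


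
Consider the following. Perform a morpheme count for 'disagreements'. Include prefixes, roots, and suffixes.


Decomposition: dis- (prefix) + agree (root) + -ment (suffix) + -s (plural) = 4 morpheme(s)

4 morphemes


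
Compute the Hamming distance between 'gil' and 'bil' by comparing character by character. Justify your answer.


Alignment:
Position 1: 'g' vs 'b' = DIFFER
Position 2: 'i' vs 'i' = match
Position 3: 'l' vs 'l' = match
Total differences: 1

1


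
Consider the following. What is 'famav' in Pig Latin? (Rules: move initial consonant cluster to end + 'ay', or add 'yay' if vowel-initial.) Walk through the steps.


'famav': move consonant cluster 'f' to end and add 'ay': 'amavfay'.

amavfay


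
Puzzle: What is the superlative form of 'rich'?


Apply superlative formation (add -est): 'rich' -> 'richest'.

richest


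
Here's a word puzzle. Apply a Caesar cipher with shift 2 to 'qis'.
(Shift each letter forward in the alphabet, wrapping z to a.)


Shift each letter by 2: q -> s, i -> k, s -> u. Result: 'sku'.

sku


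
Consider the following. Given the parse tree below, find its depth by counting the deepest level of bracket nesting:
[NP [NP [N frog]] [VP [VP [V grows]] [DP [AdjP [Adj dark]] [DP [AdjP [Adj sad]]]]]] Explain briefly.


Count bracket nesting levels:
'[' at pos 0: depth = 1
'[' at pos 4: depth = 2
'[' at pos 8: depth = 3
'[' at pos 18: depth = 2
'[' at pos 22: depth = 3
'[' at pos 26: depth = 4
'[' at pos 37: depth = 3
'[' at pos 41: depth = 4
'[' at pos 47: depth = 5
'[' at pos 59: depth = 4
'[' at pos 63: depth = 5
'[' at pos 69: depth = 6
Maximum depth reached: 6

6


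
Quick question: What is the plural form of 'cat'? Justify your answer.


Apply rule: Add -s. 'cat' becomes 'cats'.

cats


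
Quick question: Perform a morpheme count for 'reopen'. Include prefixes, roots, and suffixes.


Decomposition: re- (prefix) + open (root) = 2 morpheme(s)

2 morphemes


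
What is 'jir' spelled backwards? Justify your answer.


Reverse 'jir' character by character: 'rij'.

rij


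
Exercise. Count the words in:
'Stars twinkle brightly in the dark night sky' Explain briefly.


Split into words: Stars | twinkle | brightly | in | the | dark | night | sky = 8 words.

8


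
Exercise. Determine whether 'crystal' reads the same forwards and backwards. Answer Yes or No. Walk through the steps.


Forward: 'crystal'
Reversed: 'latsyrc'
They differ.

No


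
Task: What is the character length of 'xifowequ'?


Spell out 'xifowequ' and number each letter: x(1), i(2), f(3), o(4), w(5), e(6), q(7), u(8). Total: 8 letters.

8


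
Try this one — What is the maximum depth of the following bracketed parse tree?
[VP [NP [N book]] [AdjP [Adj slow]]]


Count bracket nesting levels:
'[' at pos 0: depth = 1
'[' at pos 4: depth = 2
'[' at pos 8: depth = 3
'[' at pos 18: depth = 2
'[' at pos 24: depth = 3
Maximum depth reached: 3

3


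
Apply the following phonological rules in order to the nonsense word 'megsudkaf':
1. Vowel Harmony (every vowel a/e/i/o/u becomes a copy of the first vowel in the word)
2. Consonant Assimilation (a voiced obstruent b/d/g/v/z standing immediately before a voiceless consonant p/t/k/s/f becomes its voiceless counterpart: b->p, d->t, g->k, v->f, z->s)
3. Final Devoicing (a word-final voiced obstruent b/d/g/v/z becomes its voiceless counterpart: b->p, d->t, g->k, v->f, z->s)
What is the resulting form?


Starting form: 'megsudkaf'
Rule 1: Vowel Harmony: all vowels become 'e' (matching first vowel). 'megsudkaf' -> 'megsedkef'
Rule 2: Consonant Assimilation: voiced obstruent before voiceless consonant becomes voiceless ('gs' -> 'ks', 'dk' -> 'tk'). 'megsedkef' -> 'meksetkef'
Rule 3: Final Devoicing: final consonant 'f' is not one of the voiced obstruents b/d/g/v/z. No change.
Final form: 'meksetkef'

meksetkef


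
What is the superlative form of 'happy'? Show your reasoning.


Apply superlative formation (consonant + y: change y to i, add -est): 'happy' -> 'happiest'.

happiest


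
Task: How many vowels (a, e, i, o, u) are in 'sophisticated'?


Vowels in 'sophisticated': o, i, i, a, e = 5 vowels.

5


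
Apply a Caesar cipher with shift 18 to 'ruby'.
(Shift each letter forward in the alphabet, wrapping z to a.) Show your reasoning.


Shift each letter by 18: r -> j, u -> m, b -> t, y -> q. Result: 'jmtq'.

jmtq
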